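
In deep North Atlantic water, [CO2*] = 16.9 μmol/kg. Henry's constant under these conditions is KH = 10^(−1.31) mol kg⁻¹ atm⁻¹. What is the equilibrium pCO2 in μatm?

pCO2 = 345 μatm

KH = 10^(−1.31) = 4.898×10^-2 mol kg⁻¹ atm⁻¹
pCO2 = [CO2*]/KH = 16.9×10^-6 / 4.898×10^-2 = 3.45×10^-4 atm = 345 μatm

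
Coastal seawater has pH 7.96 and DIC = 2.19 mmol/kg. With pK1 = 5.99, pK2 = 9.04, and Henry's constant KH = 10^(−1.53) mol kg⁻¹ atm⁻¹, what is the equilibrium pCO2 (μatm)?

pCO2 = 727 μatm

α₀ = 1 / (1 + K1/[H⁺] + K1K2/[H⁺]²) = 1 / (1 + 10^+1.97 + 10^+0.89)
   = 1 / (1 + 93.325 + 7.7625) = 1/102.09 = 0.009795
[CO2*] = α₀ × DIC = 0.009795 × 2.19 = 0.02145 mmol/kg
pCO2 = [CO2*]/KH = 2.145×10^-5 / 2.951×10^-2 = 727 μatm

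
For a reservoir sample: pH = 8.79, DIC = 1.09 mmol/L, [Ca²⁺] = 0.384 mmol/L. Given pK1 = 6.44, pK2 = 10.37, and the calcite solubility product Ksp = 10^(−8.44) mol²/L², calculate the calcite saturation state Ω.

Ω = 2.94

α₂ = 1 / (1 + [H⁺]/K2 + [H⁺]²/(K1K2)) = 1 / (1 + 10^+1.58 + 10^-0.77)
   = 1 / (1 + 38.019 + 0.16982) = 1/39.189 = 0.02552
[CO3²⁻] = α₂ × DIC = 0.02552 × 1.09 = 0.02781 mmol/L
Ksp = 10^(−8.44) = 3.631×10^-9
Ω = [Ca²⁺][CO3²⁻]/Ksp = (0.384×10^-3)(2.781×10^-5) / 3.631×10^-9 = 2.94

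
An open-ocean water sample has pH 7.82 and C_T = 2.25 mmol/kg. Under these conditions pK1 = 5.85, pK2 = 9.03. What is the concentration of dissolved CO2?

[CO2*] = 0.0225 mmol/kg

α₀ = 1 / (1 + K1/[H⁺] + K1K2/[H⁺]²) = 1 / (1 + 10^+1.97 + 10^+0.76)
   = 1 / (1 + 93.325 + 5.7544) = 1/100.08 = 0.009992
[CO2*] = α₀ × DIC = 0.009992 × 2.25 = 0.0225 mmol/kg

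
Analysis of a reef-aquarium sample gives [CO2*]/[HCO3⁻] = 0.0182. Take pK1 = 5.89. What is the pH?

From K1 = [H⁺][HCO3⁻]/[CO2*]:  pH = pK1 − log₁₀([CO2*]/[HCO3⁻])
log₁₀(0.0182) = -1.740
pH = 5.89 − (-1.740) = 7.63

pH = 7.63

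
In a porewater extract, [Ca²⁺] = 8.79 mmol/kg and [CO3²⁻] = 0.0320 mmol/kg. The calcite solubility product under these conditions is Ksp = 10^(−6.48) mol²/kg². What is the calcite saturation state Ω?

Ksp = 10^(−6.48) = 3.311×10^-7
Ω = [Ca²⁺][CO3²⁻]/Ksp = (8.79×10^-3)(0.0320×10^-3) / 3.311×10^-7 = 0.849

Ω = 0.849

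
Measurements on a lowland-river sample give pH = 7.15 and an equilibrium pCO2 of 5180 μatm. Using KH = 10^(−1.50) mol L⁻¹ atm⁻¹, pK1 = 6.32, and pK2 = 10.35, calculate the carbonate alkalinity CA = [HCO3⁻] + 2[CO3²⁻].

[CO2*] = KH · pCO2 = 10^(−1.50) × 5180×10^-6 = 1.638×10^-4 mol/L
α₀ = 1/(1 + K1/[H⁺] + K1K2/[H⁺]²) = 1/(1 + 10^+0.83 + 10^-2.37) = 0.1288
DIC = [CO2*]/α₀ = 1.638×10^-4 / 0.1288 = 1.272 mmol/L
CA = (α₁ + 2α₂)·DIC = (0.8707 + 2×0.0005494) × 1.272 = 1.11 mmol/L

CA = 1.11 mmol/L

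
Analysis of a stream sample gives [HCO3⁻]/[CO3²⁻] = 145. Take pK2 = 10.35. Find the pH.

From K2 = [H⁺][CO3²⁻]/[HCO3⁻]:  pH = pK2 − log₁₀([HCO3⁻]/[CO3²⁻])
log₁₀(145) = +2.161
pH = 10.35 − (+2.161) = 8.19

pH = 8.19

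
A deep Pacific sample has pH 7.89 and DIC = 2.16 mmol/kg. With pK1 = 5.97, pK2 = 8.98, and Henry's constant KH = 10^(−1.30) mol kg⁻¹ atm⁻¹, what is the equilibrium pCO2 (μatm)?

α₀ = 1 / (1 + K1/[H⁺] + K1K2/[H⁺]²) = 1 / (1 + 10^+1.92 + 10^+0.83)
   = 1 / (1 + 83.176 + 6.7608) = 1/90.937 = 0.01100
[CO2*] = α₀ × DIC = 0.01100 × 2.16 = 0.02375 mmol/kg
pCO2 = [CO2*]/KH = 2.375×10^-5 / 5.012×10^-2 = 474 μatm

pCO2 = 474 μatm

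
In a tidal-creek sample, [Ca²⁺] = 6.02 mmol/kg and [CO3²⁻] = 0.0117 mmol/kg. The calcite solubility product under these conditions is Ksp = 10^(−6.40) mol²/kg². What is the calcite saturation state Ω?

Ksp = 10^(−6.40) = 3.981×10^-7
Ω = [Ca²⁺][CO3²⁻]/Ksp = (6.02×10^-3)(0.0117×10^-3) / 3.981×10^-7 = 0.177

Ω = 0.177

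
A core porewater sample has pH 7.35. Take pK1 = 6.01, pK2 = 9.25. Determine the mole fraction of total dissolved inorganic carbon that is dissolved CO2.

α₀ = 0.0432

α₀ = 1 / (1 + K1/[H⁺] + K1K2/[H⁺]²) = 1 / (1 + 10^+1.34 + 10^-0.56)
   = 1 / (1 + 21.878 + 0.27542) = 1/23.153 = 0.04319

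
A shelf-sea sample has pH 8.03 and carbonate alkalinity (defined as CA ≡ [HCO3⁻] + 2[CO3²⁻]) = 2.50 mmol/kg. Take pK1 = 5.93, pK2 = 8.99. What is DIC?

DIC = 2.29 mmol/kg

CA = [HCO3⁻] + 2[CO3²⁻] = (α₁ + 2α₂)·DIC
At pH 8.03: [H⁺]/K1 = 10^-2.10 = 0.0079433, K2/[H⁺] = 10^-0.96 = 0.10965
α₁ = 1/(1 + 0.0079433 + 0.10965) = 1/1.1176 = 0.8948; α₂ = α₁·K2/[H⁺] = 0.09811
α₁ + 2α₂ = 1.0910
DIC = CA / (α₁ + 2α₂) = 2.50 / 1.0910 = 2.29 mmol/kg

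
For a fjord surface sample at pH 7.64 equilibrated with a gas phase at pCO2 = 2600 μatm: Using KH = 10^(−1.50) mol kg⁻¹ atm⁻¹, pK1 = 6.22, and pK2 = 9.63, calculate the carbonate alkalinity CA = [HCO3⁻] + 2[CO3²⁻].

CA = 2.21 mmol/kg

[CO2*] = KH · pCO2 = 10^(−1.50) × 2600×10^-6 = 8.222×10^-5 mol/kg
α₀ = 1/(1 + K1/[H⁺] + K1K2/[H⁺]²) = 1/(1 + 10^+1.42 + 10^-0.57) = 0.03627
DIC = [CO2*]/α₀ = 8.222×10^-5 / 0.03627 = 2.267 mmol/kg
CA = (α₁ + 2α₂)·DIC = (0.9540 + 2×0.009762) × 2.267 = 2.21 mmol/kg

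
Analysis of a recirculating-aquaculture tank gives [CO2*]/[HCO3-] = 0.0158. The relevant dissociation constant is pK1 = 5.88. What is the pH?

pH = 7.68

From K1 = [H⁺][HCO3-]/[CO2*]:  pH = pK1 − log₁₀([CO2*]/[HCO3-])
log₁₀(0.0158) = -1.801
pH = 5.88 − (-1.801) = 7.68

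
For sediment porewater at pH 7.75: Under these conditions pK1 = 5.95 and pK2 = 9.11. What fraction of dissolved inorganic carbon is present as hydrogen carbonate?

α₁ = 1 / (1 + [H⁺]/K1 + K2/[H⁺]) = 1 / (1 + 10^-1.80 + 10^-1.36)
   = 1 / (1 + 0.015849 + 0.043652) = 1/1.0595 = 0.9438

α₁ = 0.944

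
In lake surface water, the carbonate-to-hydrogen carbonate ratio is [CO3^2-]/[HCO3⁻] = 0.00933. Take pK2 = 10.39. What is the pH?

From K2 = [H⁺][CO3^2-]/[HCO3⁻]:  pH = pK2 + log₁₀([CO3^2-]/[HCO3⁻])
log₁₀(0.00933) = -2.030
pH = 10.39 + (-2.030) = 8.36

pH = 8.36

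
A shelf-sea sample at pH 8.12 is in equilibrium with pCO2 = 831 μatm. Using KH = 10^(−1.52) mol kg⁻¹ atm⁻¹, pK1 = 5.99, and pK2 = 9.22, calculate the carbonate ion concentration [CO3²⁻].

[CO3²⁻] = 0.269 mmol/kg

[CO2*] = KH · pCO2 = 10^(−1.52) × 831×10^-6 = 2.510×10^-5 mol/kg
α₀ = 1/(1 + K1/[H⁺] + K1K2/[H⁺]²) = 1/(1 + 10^+2.13 + 10^+1.03) = 0.006821
DIC = [CO2*]/α₀ = 2.510×10^-5 / 0.006821 = 3.679 mmol/kg
[CO3²⁻] = α₂·DIC; α₂ = 0.07309, so [CO3²⁻] = 0.07309 × 3.679 = 0.269 mmol/kg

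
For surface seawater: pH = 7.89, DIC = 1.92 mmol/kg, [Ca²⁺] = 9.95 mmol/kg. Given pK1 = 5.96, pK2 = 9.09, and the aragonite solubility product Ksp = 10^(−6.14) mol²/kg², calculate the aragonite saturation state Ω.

α₂ = 1 / (1 + [H⁺]/K2 + [H⁺]²/(K1K2)) = 1 / (1 + 10^+1.20 + 10^-0.73)
   = 1 / (1 + 15.849 + 0.18621) = 1/17.035 = 0.05870
[CO3²⁻] = α₂ × DIC = 0.05870 × 1.92 = 0.1127 mmol/kg
Ksp = 10^(−6.14) = 7.244×10^-7
Ω = [Ca²⁺][CO3²⁻]/Ksp = (9.95×10^-3)(1.127×10^-4) / 7.244×10^-7 = 1.55

Ω = 1.55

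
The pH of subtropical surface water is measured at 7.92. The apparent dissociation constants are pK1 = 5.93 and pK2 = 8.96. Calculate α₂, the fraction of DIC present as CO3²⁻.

α₂ = 0.0828

α₂ = 1 / (1 + [H⁺]/K2 + [H⁺]²/(K1K2)) = 1 / (1 + 10^+1.04 + 10^-0.95)
   = 1 / (1 + 10.965 + 0.11220) = 1/12.077 = 0.08280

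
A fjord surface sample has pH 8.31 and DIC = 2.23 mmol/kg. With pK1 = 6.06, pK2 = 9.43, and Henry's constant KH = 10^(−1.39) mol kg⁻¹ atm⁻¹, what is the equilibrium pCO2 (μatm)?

pCO2 = 285 μatm

α₀ = 1 / (1 + K1/[H⁺] + K1K2/[H⁺]²) = 1 / (1 + 10^+2.25 + 10^+1.13)
   = 1 / (1 + 177.83 + 13.490) = 1/192.32 = 0.005200
[CO2*] = α₀ × DIC = 0.005200 × 2.23 = 0.01160 mmol/kg = 11.60 μmol/kg
pCO2 = [CO2*]/KH = 1.160×10^-5 / 4.074×10^-2 = 285 μatm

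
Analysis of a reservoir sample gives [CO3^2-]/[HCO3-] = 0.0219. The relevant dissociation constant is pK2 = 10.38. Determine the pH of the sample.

pH = 8.72

From K2 = [H⁺][CO3^2-]/[HCO3-]:  pH = pK2 + log₁₀([CO3^2-]/[HCO3-])
log₁₀(0.0219) = -1.660
pH = 10.38 + (-1.660) = 8.72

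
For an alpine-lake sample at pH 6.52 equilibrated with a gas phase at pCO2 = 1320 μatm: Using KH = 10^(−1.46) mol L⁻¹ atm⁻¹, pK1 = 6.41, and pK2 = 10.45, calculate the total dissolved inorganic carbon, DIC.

[CO2*] = KH · pCO2 = 10^(−1.46) × 1320×10^-6 = 4.577×10^-5 mol/L
α₀ = 1/(1 + K1/[H⁺] + K1K2/[H⁺]²) = 1/(1 + 10^+0.11 + 10^-3.82) = 0.4370
DIC = [CO2*]/α₀ = 4.577×10^-5 / 0.4370 = 0.105 mmol/L

DIC = 0.105 mmol/L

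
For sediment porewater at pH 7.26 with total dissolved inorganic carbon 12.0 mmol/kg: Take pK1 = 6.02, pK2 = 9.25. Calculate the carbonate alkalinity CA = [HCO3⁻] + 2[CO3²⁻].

CA = 11.5 mmol/kg

CA = [HCO3⁻] + 2[CO3²⁻] = (α₁ + 2α₂)·DIC
At pH 7.26: [H⁺]/K1 = 10^-1.24 = 0.057544, K2/[H⁺] = 10^-1.99 = 0.010233
α₁ = 1/(1 + 0.057544 + 0.010233) = 1/1.0678 = 0.9365; α₂ = α₁·K2/[H⁺] = 0.009583
α₁ + 2α₂ = 0.9557
CA = 0.9557 × 12.0 = 11.5 mmol/kg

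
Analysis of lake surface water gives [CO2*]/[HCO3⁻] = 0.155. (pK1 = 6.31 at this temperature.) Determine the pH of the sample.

pH = 7.12

From K1 = [H⁺][HCO3⁻]/[CO2*]:  pH = pK1 − log₁₀([CO2*]/[HCO3⁻])
log₁₀(0.155) = -0.810
pH = 6.31 − (-0.810) = 7.12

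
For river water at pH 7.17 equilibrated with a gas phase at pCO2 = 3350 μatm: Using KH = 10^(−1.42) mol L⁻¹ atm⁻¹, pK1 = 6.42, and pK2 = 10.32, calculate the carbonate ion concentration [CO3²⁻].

[CO2*] = KH · pCO2 = 10^(−1.42) × 3350×10^-6 = 1.274×10^-4 mol/L
α₀ = 1/(1 + K1/[H⁺] + K1K2/[H⁺]²) = 1/(1 + 10^+0.75 + 10^-2.40) = 0.1509
DIC = [CO2*]/α₀ = 1.274×10^-4 / 0.1509 = 0.8441 mmol/L
[CO3²⁻] = α₂·DIC; α₂ = 0.0006007, so [CO3²⁻] = 0.0006007 × 0.8441 = 0.000507 mmol/L = 0.507 μmol/L

[CO3²⁻] = 0.507 μmol/L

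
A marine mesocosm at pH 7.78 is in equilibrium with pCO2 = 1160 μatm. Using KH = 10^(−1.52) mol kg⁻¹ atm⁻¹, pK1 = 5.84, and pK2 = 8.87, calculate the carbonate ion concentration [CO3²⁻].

[CO2*] = KH · pCO2 = 10^(−1.52) × 1160×10^-6 = 3.503×10^-5 mol/kg
α₀ = 1/(1 + K1/[H⁺] + K1K2/[H⁺]²) = 1/(1 + 10^+1.94 + 10^+0.85) = 0.01051
DIC = [CO2*]/α₀ = 3.503×10^-5 / 0.01051 = 3.334 mmol/kg
[CO3²⁻] = α₂·DIC; α₂ = 0.07438, so [CO3²⁻] = 0.07438 × 3.334 = 0.248 mmol/kg

[CO3²⁻] = 0.248 mmol/kg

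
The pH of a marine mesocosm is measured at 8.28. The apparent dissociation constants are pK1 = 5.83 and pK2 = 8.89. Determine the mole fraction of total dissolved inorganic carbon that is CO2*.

α₀ = 1 / (1 + K1/[H⁺] + K1K2/[H⁺]²) = 1 / (1 + 10^+2.45 + 10^+1.84)
   = 1 / (1 + 281.84 + 69.183) = 1/352.02 = 0.002841

α₀ = 0.00284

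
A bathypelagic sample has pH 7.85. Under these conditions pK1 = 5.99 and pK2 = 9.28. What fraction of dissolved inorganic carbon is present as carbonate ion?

α₂ = 0.0354

α₂ = 1 / (1 + [H⁺]/K2 + [H⁺]²/(K1K2)) = 1 / (1 + 10^+1.43 + 10^-0.43)
   = 1 / (1 + 26.915 + 0.37154) = 1/28.287 = 0.03535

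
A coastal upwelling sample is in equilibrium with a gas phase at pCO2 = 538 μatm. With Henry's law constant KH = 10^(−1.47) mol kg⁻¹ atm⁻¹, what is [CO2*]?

[CO2*] = 18.2 μmol/kg

KH = 10^(−1.47) = 3.388×10^-2 mol kg⁻¹ atm⁻¹
[CO2*] = KH · pCO2 = 3.388×10^-2 × 538×10^-6 atm = 1.82×10^-5 mol/kg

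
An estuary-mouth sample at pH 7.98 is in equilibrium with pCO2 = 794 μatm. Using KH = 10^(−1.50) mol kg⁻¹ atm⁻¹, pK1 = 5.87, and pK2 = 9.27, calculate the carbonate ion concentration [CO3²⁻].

[CO3²⁻] = 0.166 mmol/kg

[CO2*] = KH · pCO2 = 10^(−1.50) × 794×10^-6 = 2.511×10^-5 mol/kg
α₀ = 1/(1 + K1/[H⁺] + K1K2/[H⁺]²) = 1/(1 + 10^+2.11 + 10^+0.82) = 0.007330
DIC = [CO2*]/α₀ = 2.511×10^-5 / 0.007330 = 3.426 mmol/kg
[CO3²⁻] = α₂·DIC; α₂ = 0.04843, so [CO3²⁻] = 0.04843 × 3.426 = 0.166 mmol/kg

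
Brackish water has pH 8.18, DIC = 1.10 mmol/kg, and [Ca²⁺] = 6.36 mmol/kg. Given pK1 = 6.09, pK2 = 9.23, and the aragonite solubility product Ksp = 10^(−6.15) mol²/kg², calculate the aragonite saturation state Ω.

α₂ = 1 / (1 + [H⁺]/K2 + [H⁺]²/(K1K2)) = 1 / (1 + 10^+1.05 + 10^-1.04)
   = 1 / (1 + 11.220 + 0.091201) = 1/12.311 = 0.08123
[CO3²⁻] = α₂ × DIC = 0.08123 × 1.10 = 0.08935 mmol/kg
Ksp = 10^(−6.15) = 7.079×10^-7
Ω = [Ca²⁺][CO3²⁻]/Ksp = (6.36×10^-3)(8.935×10^-5) / 7.079×10^-7 = 0.803

Ω = 0.803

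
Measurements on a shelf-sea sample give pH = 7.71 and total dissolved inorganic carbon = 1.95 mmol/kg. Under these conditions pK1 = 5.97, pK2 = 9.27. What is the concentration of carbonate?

[CO3²⁻] = 0.0514 mmol/kg

α₂ = 1 / (1 + [H⁺]/K2 + [H⁺]²/(K1K2)) = 1 / (1 + 10^+1.56 + 10^-0.18)
   = 1 / (1 + 36.308 + 0.66069) = 1/37.968 = 0.02634
[CO3²⁻] = α₂ × DIC = 0.02634 × 1.95 = 0.0514 mmol/kg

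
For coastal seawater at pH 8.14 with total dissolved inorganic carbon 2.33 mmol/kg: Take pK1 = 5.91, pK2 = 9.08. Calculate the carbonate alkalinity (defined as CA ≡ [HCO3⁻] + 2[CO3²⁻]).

CA = 2.56 mmol/kg

CA = [HCO3⁻] + 2[CO3²⁻] = (α₁ + 2α₂)·DIC
At pH 8.14: [H⁺]/K1 = 10^-2.23 = 0.0058884, K2/[H⁺] = 10^-0.94 = 0.11482
α₁ = 1/(1 + 0.0058884 + 0.11482) = 1/1.1207 = 0.8923; α₂ = α₁·K2/[H⁺] = 0.1024
α₁ + 2α₂ = 1.0972
CA = 1.0972 × 2.33 = 2.56 mmol/kg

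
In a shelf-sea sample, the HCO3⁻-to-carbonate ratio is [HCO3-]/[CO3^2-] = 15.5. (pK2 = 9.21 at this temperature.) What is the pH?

From K2 = [H⁺][CO3^2-]/[HCO3-]:  pH = pK2 − log₁₀([HCO3-]/[CO3^2-])
log₁₀(15.5) = +1.190
pH = 9.21 − (+1.190) = 8.02

pH = 8.02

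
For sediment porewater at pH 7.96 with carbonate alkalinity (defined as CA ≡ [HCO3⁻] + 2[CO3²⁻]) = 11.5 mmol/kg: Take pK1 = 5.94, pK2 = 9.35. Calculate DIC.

CA = [HCO3⁻] + 2[CO3²⁻] = (α₁ + 2α₂)·DIC
At pH 7.96: [H⁺]/K1 = 10^-2.02 = 0.0095499, K2/[H⁺] = 10^-1.39 = 0.040738
α₁ = 1/(1 + 0.0095499 + 0.040738) = 1/1.0503 = 0.9521; α₂ = α₁·K2/[H⁺] = 0.03879
α₁ + 2α₂ = 1.0297
DIC = CA / (α₁ + 2α₂) = 11.5 / 1.0297 = 11.2 mmol/kg

DIC = 11.2 mmol/kg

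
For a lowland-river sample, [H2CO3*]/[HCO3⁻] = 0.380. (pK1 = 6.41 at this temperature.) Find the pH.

From K1 = [H⁺][HCO3⁻]/[H2CO3*]:  pH = pK1 − log₁₀([H2CO3*]/[HCO3⁻])
log₁₀(0.380) = -0.420
pH = 6.41 − (-0.420) = 6.83

pH = 6.83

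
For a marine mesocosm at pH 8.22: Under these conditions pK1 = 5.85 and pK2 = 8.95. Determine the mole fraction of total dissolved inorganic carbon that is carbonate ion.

α₂ = 1 / (1 + [H⁺]/K2 + [H⁺]²/(K1K2)) = 1 / (1 + 10^+0.73 + 10^-1.64)
   = 1 / (1 + 5.3703 + 0.022909) = 1/6.3932 = 0.1564

α₂ = 0.156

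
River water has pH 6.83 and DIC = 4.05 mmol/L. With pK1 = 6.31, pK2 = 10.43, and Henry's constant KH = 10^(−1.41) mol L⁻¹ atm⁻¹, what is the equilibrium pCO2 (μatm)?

pCO2 = 2.41×10^4 μatm

α₀ = 1 / (1 + K1/[H⁺] + K1K2/[H⁺]²) = 1 / (1 + 10^+0.52 + 10^-3.08)
   = 1 / (1 + 3.3113 + 0.00083176) = 1/4.3121 = 0.2319
[CO2*] = α₀ × DIC = 0.2319 × 4.05 = 0.9392 mmol/L
pCO2 = [CO2*]/KH = 9.392×10^-4 / 3.890×10^-2 = 2.41×10^4 μatm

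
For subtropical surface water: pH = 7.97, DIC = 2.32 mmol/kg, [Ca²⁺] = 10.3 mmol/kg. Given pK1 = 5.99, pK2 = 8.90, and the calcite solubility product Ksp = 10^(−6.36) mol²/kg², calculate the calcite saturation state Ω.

α₂ = 1 / (1 + [H⁺]/K2 + [H⁺]²/(K1K2)) = 1 / (1 + 10^+0.93 + 10^-1.05)
   = 1 / (1 + 8.5114 + 0.089125) = 1/9.6005 = 0.1042
[CO3²⁻] = α₂ × DIC = 0.1042 × 2.32 = 0.2417 mmol/kg
Ksp = 10^(−6.36) = 4.365×10^-7
Ω = [Ca²⁺][CO3²⁻]/Ksp = (10.3×10^-3)(2.417×10^-4) / 4.365×10^-7 = 5.70

Ω = 5.70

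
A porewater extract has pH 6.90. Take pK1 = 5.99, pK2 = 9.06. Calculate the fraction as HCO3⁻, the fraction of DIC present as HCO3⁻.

α₁ = 1 / (1 + [H⁺]/K1 + K2/[H⁺]) = 1 / (1 + 10^-0.91 + 10^-2.16)
   = 1 / (1 + 0.12303 + 0.0069183) = 1/1.1299 = 0.8850

α₁ = 0.885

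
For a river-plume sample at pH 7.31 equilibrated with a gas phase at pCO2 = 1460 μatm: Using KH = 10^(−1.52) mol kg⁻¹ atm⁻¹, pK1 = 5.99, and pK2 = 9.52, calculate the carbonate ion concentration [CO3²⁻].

[CO3²⁻] = 5.68 μmol/kg

[CO2*] = KH · pCO2 = 10^(−1.52) × 1460×10^-6 = 4.409×10^-5 mol/kg
α₀ = 1/(1 + K1/[H⁺] + K1K2/[H⁺]²) = 1/(1 + 10^+1.32 + 10^-0.89) = 0.04541
DIC = [CO2*]/α₀ = 4.409×10^-5 / 0.04541 = 0.9710 mmol/kg
[CO3²⁻] = α₂·DIC; α₂ = 0.005850, so [CO3²⁻] = 0.005850 × 0.9710 = 0.00568 mmol/kg = 5.68 μmol/kg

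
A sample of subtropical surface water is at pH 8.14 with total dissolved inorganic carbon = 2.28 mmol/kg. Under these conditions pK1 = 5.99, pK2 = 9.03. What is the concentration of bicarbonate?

[HCO3⁻] = 2.01 mmol/kg

α₁ = 1 / (1 + [H⁺]/K1 + K2/[H⁺]) = 1 / (1 + 10^-2.15 + 10^-0.89)
   = 1 / (1 + 0.0070795 + 0.12882) = 1/1.1359 = 0.8804
[HCO3⁻] = α₁ × DIC = 0.8804 × 2.28 = 2.01 mmol/kg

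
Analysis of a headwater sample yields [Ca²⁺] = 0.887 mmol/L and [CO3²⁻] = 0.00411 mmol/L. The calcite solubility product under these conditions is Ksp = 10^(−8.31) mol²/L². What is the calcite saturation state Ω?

Ω = 0.744

Ksp = 10^(−8.31) = 4.898×10^-9
Ω = [Ca²⁺][CO3²⁻]/Ksp = (0.887×10^-3)(0.00411×10^-3) / 4.898×10^-9 = 0.744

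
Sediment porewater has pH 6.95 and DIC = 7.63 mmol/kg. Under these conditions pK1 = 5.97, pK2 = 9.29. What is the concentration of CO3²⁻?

[CO3²⁻] = 0.0314 mmol/kg

α₂ = 1 / (1 + [H⁺]/K2 + [H⁺]²/(K1K2)) = 1 / (1 + 10^+2.34 + 10^+1.36)
   = 1 / (1 + 218.78 + 22.909) = 1/242.68 = 0.004121
[CO3²⁻] = α₂ × DIC = 0.004121 × 7.63 = 0.0314 mmol/kg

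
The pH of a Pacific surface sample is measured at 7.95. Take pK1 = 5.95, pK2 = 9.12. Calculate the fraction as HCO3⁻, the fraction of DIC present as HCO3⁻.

α₁ = 0.928

α₁ = 1 / (1 + [H⁺]/K1 + K2/[H⁺]) = 1 / (1 + 10^-2.00 + 10^-1.17)
   = 1 / (1 + 0.010000 + 0.067608) = 1/1.0776 = 0.9280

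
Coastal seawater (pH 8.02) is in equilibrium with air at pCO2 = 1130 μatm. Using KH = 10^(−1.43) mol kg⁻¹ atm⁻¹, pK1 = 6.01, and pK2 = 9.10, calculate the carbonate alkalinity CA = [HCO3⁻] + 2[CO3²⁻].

[CO2*] = KH · pCO2 = 10^(−1.43) × 1130×10^-6 = 4.198×10^-5 mol/kg
α₀ = 1/(1 + K1/[H⁺] + K1K2/[H⁺]²) = 1/(1 + 10^+2.01 + 10^+0.93) = 0.008941
DIC = [CO2*]/α₀ = 4.198×10^-5 / 0.008941 = 4.695 mmol/kg
CA = (α₁ + 2α₂)·DIC = (0.9150 + 2×0.07610) × 4.695 = 5.01 mmol/kg

CA = 5.01 mmol/kg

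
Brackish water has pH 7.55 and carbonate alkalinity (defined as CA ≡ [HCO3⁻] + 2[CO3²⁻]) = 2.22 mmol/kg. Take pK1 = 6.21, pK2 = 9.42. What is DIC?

DIC = 2.29 mmol/kg

CA = [HCO3⁻] + 2[CO3²⁻] = (α₁ + 2α₂)·DIC
At pH 7.55: [H⁺]/K1 = 10^-1.34 = 0.045709, K2/[H⁺] = 10^-1.87 = 0.013490
α₁ = 1/(1 + 0.045709 + 0.013490) = 1/1.0592 = 0.9441; α₂ = α₁·K2/[H⁺] = 0.01274
α₁ + 2α₂ = 0.9696
DIC = CA / (α₁ + 2α₂) = 2.22 / 0.9696 = 2.29 mmol/kg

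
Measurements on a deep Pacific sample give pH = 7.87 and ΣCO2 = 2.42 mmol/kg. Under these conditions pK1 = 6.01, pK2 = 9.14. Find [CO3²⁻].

[CO3²⁻] = 0.122 mmol/kg

α₂ = 1 / (1 + [H⁺]/K2 + [H⁺]²/(K1K2)) = 1 / (1 + 10^+1.27 + 10^-0.59)
   = 1 / (1 + 18.621 + 0.25704) = 1/19.878 = 0.05031
[CO3²⁻] = α₂ × DIC = 0.05031 × 2.42 = 0.122 mmol/kg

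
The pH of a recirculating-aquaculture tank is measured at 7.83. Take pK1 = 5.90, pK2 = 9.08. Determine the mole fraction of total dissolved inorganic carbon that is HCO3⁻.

α₁ = 0.936

α₁ = 1 / (1 + [H⁺]/K1 + K2/[H⁺]) = 1 / (1 + 10^-1.93 + 10^-1.25)
   = 1 / (1 + 0.011749 + 0.056234) = 1/1.0680 = 0.9363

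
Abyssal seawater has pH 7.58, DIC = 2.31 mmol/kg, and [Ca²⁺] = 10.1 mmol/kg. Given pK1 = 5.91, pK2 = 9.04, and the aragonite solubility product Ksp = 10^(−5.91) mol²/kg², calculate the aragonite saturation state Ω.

Ω = 0.623

α₂ = 1 / (1 + [H⁺]/K2 + [H⁺]²/(K1K2)) = 1 / (1 + 10^+1.46 + 10^-0.21)
   = 1 / (1 + 28.840 + 0.61660) = 1/30.457 = 0.03283
[CO3²⁻] = α₂ × DIC = 0.03283 × 2.31 = 0.07584 mmol/kg
Ksp = 10^(−5.91) = 1.230×10^-6
Ω = [Ca²⁺][CO3²⁻]/Ksp = (10.1×10^-3)(7.584×10^-5) / 1.230×10^-6 = 0.623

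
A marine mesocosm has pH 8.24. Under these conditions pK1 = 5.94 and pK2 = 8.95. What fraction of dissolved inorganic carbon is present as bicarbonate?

α₁ = 0.833

α₁ = 1 / (1 + [H⁺]/K1 + K2/[H⁺]) = 1 / (1 + 10^-2.30 + 10^-0.71)
   = 1 / (1 + 0.0050119 + 0.19498) = 1/1.2000 = 0.8333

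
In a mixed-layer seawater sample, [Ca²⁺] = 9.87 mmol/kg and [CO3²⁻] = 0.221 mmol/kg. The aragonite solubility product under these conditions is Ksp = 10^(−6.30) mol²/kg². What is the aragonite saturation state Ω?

Ksp = 10^(−6.30) = 5.012×10^-7
Ω = [Ca²⁺][CO3²⁻]/Ksp = (9.87×10^-3)(0.221×10^-3) / 5.012×10^-7 = 4.35

Ω = 4.35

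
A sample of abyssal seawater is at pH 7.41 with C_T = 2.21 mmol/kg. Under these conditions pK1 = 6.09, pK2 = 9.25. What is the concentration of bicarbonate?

α₁ = 1 / (1 + [H⁺]/K1 + K2/[H⁺]) = 1 / (1 + 10^-1.32 + 10^-1.84)
   = 1 / (1 + 0.047863 + 0.014454) = 1/1.0623 = 0.9413
[HCO3⁻] = α₁ × DIC = 0.9413 × 2.21 = 2.08 mmol/kg

[HCO3⁻] = 2.08 mmol/kg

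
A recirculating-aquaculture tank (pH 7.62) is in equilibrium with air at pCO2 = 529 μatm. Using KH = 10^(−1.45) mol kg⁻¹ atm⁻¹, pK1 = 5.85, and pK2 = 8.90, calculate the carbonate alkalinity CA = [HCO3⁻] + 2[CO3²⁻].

CA = 1.22 mmol/kg

[CO2*] = KH · pCO2 = 10^(−1.45) × 529×10^-6 = 1.877×10^-5 mol/kg
α₀ = 1/(1 + K1/[H⁺] + K1K2/[H⁺]²) = 1/(1 + 10^+1.77 + 10^+0.49) = 0.01588
DIC = [CO2*]/α₀ = 1.877×10^-5 / 0.01588 = 1.182 mmol/kg
CA = (α₁ + 2α₂)·DIC = (0.9350 + 2×0.04907) × 1.182 = 1.22 mmol/kg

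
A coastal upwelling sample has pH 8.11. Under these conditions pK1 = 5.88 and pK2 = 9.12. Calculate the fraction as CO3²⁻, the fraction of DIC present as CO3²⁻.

α₂ = 0.0885

α₂ = 1 / (1 + [H⁺]/K2 + [H⁺]²/(K1K2)) = 1 / (1 + 10^+1.01 + 10^-1.22)
   = 1 / (1 + 10.233 + 0.060256) = 1/11.293 = 0.08855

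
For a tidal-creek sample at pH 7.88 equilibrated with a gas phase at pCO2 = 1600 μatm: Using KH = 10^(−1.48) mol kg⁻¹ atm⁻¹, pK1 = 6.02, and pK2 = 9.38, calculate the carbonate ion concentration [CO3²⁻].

[CO3²⁻] = 0.121 mmol/kg

[CO2*] = KH · pCO2 = 10^(−1.48) × 1600×10^-6 = 5.298×10^-5 mol/kg
α₀ = 1/(1 + K1/[H⁺] + K1K2/[H⁺]²) = 1/(1 + 10^+1.86 + 10^+0.36) = 0.01320
DIC = [CO2*]/α₀ = 5.298×10^-5 / 0.01320 = 4.012 mmol/kg
[CO3²⁻] = α₂·DIC; α₂ = 0.03025, so [CO3²⁻] = 0.03025 × 4.012 = 0.121 mmol/kg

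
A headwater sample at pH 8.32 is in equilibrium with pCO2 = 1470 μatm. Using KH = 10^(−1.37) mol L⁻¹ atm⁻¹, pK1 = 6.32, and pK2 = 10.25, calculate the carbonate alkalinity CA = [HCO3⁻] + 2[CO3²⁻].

CA = 6.42 mmol/L

[CO2*] = KH · pCO2 = 10^(−1.37) × 1470×10^-6 = 6.271×10^-5 mol/L
α₀ = 1/(1 + K1/[H⁺] + K1K2/[H⁺]²) = 1/(1 + 10^+2.00 + 10^+0.07) = 0.009787
DIC = [CO2*]/α₀ = 6.271×10^-5 / 0.009787 = 6.407 mmol/L
CA = (α₁ + 2α₂)·DIC = (0.9787 + 2×0.01150) × 6.407 = 6.42 mmol/L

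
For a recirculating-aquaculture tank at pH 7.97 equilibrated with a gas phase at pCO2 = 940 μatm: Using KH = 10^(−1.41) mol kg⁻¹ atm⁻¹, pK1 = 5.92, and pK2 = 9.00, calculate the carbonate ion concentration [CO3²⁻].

[CO3²⁻] = 0.383 mmol/kg

[CO2*] = KH · pCO2 = 10^(−1.41) × 940×10^-6 = 3.657×10^-5 mol/kg
α₀ = 1/(1 + K1/[H⁺] + K1K2/[H⁺]²) = 1/(1 + 10^+2.05 + 10^+1.02) = 0.008086
DIC = [CO2*]/α₀ = 3.657×10^-5 / 0.008086 = 4.523 mmol/kg
[CO3²⁻] = α₂·DIC; α₂ = 0.08467, so [CO3²⁻] = 0.08467 × 4.523 = 0.383 mmol/kg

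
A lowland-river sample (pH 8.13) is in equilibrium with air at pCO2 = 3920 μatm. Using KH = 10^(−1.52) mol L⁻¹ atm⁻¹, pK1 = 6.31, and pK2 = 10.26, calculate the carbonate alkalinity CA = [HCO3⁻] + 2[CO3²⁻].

CA = 7.94 mmol/L

[CO2*] = KH · pCO2 = 10^(−1.52) × 3920×10^-6 = 1.184×10^-4 mol/L
α₀ = 1/(1 + K1/[H⁺] + K1K2/[H⁺]²) = 1/(1 + 10^+1.82 + 10^-0.31) = 0.01480
DIC = [CO2*]/α₀ = 1.184×10^-4 / 0.01480 = 7.998 mmol/L
CA = (α₁ + 2α₂)·DIC = (0.9779 + 2×0.007250) × 7.998 = 7.94 mmol/L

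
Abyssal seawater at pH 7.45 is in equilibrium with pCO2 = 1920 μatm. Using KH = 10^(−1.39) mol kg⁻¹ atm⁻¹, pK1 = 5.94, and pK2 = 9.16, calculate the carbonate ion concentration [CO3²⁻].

[CO2*] = KH · pCO2 = 10^(−1.39) × 1920×10^-6 = 7.822×10^-5 mol/kg
α₀ = 1/(1 + K1/[H⁺] + K1K2/[H⁺]²) = 1/(1 + 10^+1.51 + 10^-0.20) = 0.02942
DIC = [CO2*]/α₀ = 7.822×10^-5 / 0.02942 = 2.659 mmol/kg
[CO3²⁻] = α₂·DIC; α₂ = 0.01856, so [CO3²⁻] = 0.01856 × 2.659 = 0.0494 mmol/kg

[CO3²⁻] = 0.0494 mmol/kg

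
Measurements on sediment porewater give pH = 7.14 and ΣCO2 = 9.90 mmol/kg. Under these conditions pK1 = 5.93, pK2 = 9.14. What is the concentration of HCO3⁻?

[HCO3⁻] = 9.24 mmol/kg

α₁ = 1 / (1 + [H⁺]/K1 + K2/[H⁺]) = 1 / (1 + 10^-1.21 + 10^-2.00)
   = 1 / (1 + 0.061660 + 0.010000) = 1/1.0717 = 0.9331
[HCO3⁻] = α₁ × DIC = 0.9331 × 9.90 = 9.24 mmol/kg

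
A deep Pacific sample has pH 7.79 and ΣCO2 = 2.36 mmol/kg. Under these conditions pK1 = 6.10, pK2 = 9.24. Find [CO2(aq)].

α₀ = 1 / (1 + K1/[H⁺] + K1K2/[H⁺]²) = 1 / (1 + 10^+1.69 + 10^+0.24)
   = 1 / (1 + 48.978 + 1.7378) = 1/51.716 = 0.01934
[CO2*] = α₀ × DIC = 0.01934 × 2.36 = 0.0456 mmol/kg

[CO2*] = 0.0456 mmol/kg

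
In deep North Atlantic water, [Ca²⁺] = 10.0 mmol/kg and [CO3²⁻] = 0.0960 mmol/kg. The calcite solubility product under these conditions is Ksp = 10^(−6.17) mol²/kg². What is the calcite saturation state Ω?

Ω = 1.42

Ksp = 10^(−6.17) = 6.761×10^-7
Ω = [Ca²⁺][CO3²⁻]/Ksp = (10.0×10^-3)(0.0960×10^-3) / 6.761×10^-7 = 1.42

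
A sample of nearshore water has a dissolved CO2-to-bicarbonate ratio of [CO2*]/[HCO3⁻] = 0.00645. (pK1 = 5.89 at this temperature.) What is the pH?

From K1 = [H⁺][HCO3⁻]/[CO2*]:  pH = pK1 − log₁₀([CO2*]/[HCO3⁻])
log₁₀(0.00645) = -2.190
pH = 5.89 − (-2.190) = 8.08

pH = 8.08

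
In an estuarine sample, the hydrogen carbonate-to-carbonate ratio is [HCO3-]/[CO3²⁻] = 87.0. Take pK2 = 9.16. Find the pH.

From K2 = [H⁺][CO3²⁻]/[HCO3-]:  pH = pK2 − log₁₀([HCO3-]/[CO3²⁻])
log₁₀(87.0) = +1.940
pH = 9.16 − (+1.940) = 7.22

pH = 7.22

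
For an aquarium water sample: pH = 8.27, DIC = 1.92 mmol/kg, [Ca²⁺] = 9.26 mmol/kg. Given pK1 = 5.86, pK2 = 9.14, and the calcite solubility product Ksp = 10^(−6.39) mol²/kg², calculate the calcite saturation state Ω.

α₂ = 1 / (1 + [H⁺]/K2 + [H⁺]²/(K1K2)) = 1 / (1 + 10^+0.87 + 10^-1.54)
   = 1 / (1 + 7.4131 + 0.028840) = 1/8.4419 = 0.1185
[CO3²⁻] = α₂ × DIC = 0.1185 × 1.92 = 0.2274 mmol/kg
Ksp = 10^(−6.39) = 4.074×10^-7
Ω = [Ca²⁺][CO3²⁻]/Ksp = (9.26×10^-3)(2.274×10^-4) / 4.074×10^-7 = 5.17

Ω = 5.17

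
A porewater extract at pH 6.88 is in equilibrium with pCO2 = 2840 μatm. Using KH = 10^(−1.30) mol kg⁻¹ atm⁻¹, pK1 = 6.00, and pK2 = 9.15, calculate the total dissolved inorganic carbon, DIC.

[CO2*] = KH · pCO2 = 10^(−1.30) × 2840×10^-6 = 1.423×10^-4 mol/kg
α₀ = 1/(1 + K1/[H⁺] + K1K2/[H⁺]²) = 1/(1 + 10^+0.88 + 10^-1.39) = 0.1159
DIC = [CO2*]/α₀ = 1.423×10^-4 / 0.1159 = 1.23 mmol/kg

DIC = 1.23 mmol/kg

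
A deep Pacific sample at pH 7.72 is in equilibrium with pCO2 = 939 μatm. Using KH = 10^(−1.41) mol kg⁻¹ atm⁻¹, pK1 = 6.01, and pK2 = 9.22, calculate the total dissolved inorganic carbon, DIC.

DIC = 1.97 mmol/kg

[CO2*] = KH · pCO2 = 10^(−1.41) × 939×10^-6 = 3.653×10^-5 mol/kg
α₀ = 1/(1 + K1/[H⁺] + K1K2/[H⁺]²) = 1/(1 + 10^+1.71 + 10^+0.21) = 0.01855
DIC = [CO2*]/α₀ = 3.653×10^-5 / 0.01855 = 1.97 mmol/kg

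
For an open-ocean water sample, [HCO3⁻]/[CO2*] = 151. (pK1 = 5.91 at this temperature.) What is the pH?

From K1 = [H⁺][HCO3⁻]/[CO2*]:  pH = pK1 + log₁₀([HCO3⁻]/[CO2*])
log₁₀(151) = +2.179
pH = 5.91 + (+2.179) = 8.09

pH = 8.09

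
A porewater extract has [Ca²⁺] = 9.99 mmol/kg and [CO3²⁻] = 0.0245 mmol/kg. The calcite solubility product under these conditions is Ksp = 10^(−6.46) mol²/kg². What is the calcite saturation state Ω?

Ω = 0.706

Ksp = 10^(−6.46) = 3.467×10^-7
Ω = [Ca²⁺][CO3²⁻]/Ksp = (9.99×10^-3)(0.0245×10^-3) / 3.467×10^-7 = 0.706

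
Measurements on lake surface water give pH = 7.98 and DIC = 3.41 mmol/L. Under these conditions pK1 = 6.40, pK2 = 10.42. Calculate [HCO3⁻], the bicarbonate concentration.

α₁ = 1 / (1 + [H⁺]/K1 + K2/[H⁺]) = 1 / (1 + 10^-1.58 + 10^-2.44)
   = 1 / (1 + 0.026303 + 0.0036308) = 1/1.0299 = 0.9709
[HCO3⁻] = α₁ × DIC = 0.9709 × 3.41 = 3.31 mmol/L

[HCO3⁻] = 3.31 mmol/L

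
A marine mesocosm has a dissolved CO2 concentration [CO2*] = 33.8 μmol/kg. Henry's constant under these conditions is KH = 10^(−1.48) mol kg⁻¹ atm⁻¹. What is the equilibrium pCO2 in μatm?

KH = 10^(−1.48) = 3.311×10^-2 mol kg⁻¹ atm⁻¹
pCO2 = [CO2*]/KH = 33.8×10^-6 / 3.311×10^-2 = 1.02×10^-3 atm = 1020 μatm

pCO2 = 1020 μatm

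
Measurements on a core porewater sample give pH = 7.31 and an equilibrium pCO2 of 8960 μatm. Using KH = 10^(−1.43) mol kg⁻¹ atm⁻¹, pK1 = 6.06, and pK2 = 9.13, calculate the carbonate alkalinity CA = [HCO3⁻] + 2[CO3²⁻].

[CO2*] = KH · pCO2 = 10^(−1.43) × 8960×10^-6 = 3.329×10^-4 mol/kg
α₀ = 1/(1 + K1/[H⁺] + K1K2/[H⁺]²) = 1/(1 + 10^+1.25 + 10^-0.57) = 0.05249
DIC = [CO2*]/α₀ = 3.329×10^-4 / 0.05249 = 6.342 mmol/kg
CA = (α₁ + 2α₂)·DIC = (0.9334 + 2×0.01413) × 6.342 = 6.10 mmol/kg

CA = 6.10 mmol/kg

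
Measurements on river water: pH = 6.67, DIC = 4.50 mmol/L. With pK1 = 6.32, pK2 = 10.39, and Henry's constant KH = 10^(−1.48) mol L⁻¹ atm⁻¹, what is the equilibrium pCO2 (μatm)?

pCO2 = 4.20×10^4 μatm

α₀ = 1 / (1 + K1/[H⁺] + K1K2/[H⁺]²) = 1 / (1 + 10^+0.35 + 10^-3.37)
   = 1 / (1 + 2.2387 + 0.00042658) = 1/3.2391 = 0.3087
[CO2*] = α₀ × DIC = 0.3087 × 4.50 = 1.389 mmol/L
pCO2 = [CO2*]/KH = 1.389×10^-3 / 3.311×10^-2 = 4.20×10^4 μatm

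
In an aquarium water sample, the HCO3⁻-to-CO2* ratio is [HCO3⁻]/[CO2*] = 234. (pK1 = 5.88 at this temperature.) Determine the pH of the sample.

From K1 = [H⁺][HCO3⁻]/[CO2*]:  pH = pK1 + log₁₀([HCO3⁻]/[CO2*])
log₁₀(234) = +2.369
pH = 5.88 + (+2.369) = 8.25

pH = 8.25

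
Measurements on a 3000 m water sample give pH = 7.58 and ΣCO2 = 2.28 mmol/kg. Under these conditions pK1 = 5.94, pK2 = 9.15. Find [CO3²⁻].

[CO3²⁻] = 0.0585 mmol/kg

α₂ = 1 / (1 + [H⁺]/K2 + [H⁺]²/(K1K2)) = 1 / (1 + 10^+1.57 + 10^-0.07)
   = 1 / (1 + 37.154 + 0.85114) = 1/39.005 = 0.02564
[CO3²⁻] = α₂ × DIC = 0.02564 × 2.28 = 0.0585 mmol/kg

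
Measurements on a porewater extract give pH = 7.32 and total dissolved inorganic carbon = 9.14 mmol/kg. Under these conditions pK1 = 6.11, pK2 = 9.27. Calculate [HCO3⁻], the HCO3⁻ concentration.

α₁ = 1 / (1 + [H⁺]/K1 + K2/[H⁺]) = 1 / (1 + 10^-1.21 + 10^-1.95)
   = 1 / (1 + 0.061660 + 0.011220) = 1/1.0729 = 0.9321
[HCO3⁻] = α₁ × DIC = 0.9321 × 9.14 = 8.52 mmol/kg

[HCO3⁻] = 8.52 mmol/kg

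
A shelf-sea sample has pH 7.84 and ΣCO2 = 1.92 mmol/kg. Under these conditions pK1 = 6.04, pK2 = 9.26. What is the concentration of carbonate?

[CO3²⁻] = 0.0693 mmol/kg

α₂ = 1 / (1 + [H⁺]/K2 + [H⁺]²/(K1K2)) = 1 / (1 + 10^+1.42 + 10^-0.38)
   = 1 / (1 + 26.303 + 0.41687) = 1/27.720 = 0.03608
[CO3²⁻] = α₂ × DIC = 0.03608 × 1.92 = 0.0693 mmol/kg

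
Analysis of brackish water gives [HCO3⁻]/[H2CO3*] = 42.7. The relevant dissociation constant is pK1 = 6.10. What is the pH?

From K1 = [H⁺][HCO3⁻]/[H2CO3*]:  pH = pK1 + log₁₀([HCO3⁻]/[H2CO3*])
log₁₀(42.7) = +1.630
pH = 6.10 + (+1.630) = 7.73

pH = 7.73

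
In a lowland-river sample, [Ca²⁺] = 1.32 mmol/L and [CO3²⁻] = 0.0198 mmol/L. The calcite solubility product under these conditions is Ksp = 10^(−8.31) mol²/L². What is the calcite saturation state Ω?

Ω = 5.34

Ksp = 10^(−8.31) = 4.898×10^-9
Ω = [Ca²⁺][CO3²⁻]/Ksp = (1.32×10^-3)(0.0198×10^-3) / 4.898×10^-9 = 5.34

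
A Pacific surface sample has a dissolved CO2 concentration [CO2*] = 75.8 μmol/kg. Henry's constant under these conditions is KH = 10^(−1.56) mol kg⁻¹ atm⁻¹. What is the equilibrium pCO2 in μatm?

KH = 10^(−1.56) = 2.754×10^-2 mol kg⁻¹ atm⁻¹
pCO2 = [CO2*]/KH = 75.8×10^-6 / 2.754×10^-2 = 2.75×10^-3 atm = 2750 μatm

pCO2 = 2750 μatm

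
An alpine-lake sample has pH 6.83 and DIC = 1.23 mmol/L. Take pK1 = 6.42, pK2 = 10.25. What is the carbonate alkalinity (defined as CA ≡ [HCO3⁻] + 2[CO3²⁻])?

CA = [HCO3⁻] + 2[CO3²⁻] = (α₁ + 2α₂)·DIC
At pH 6.83: [H⁺]/K1 = 10^-0.41 = 0.38905, K2/[H⁺] = 10^-3.42 = 0.00038019
α₁ = 1/(1 + 0.38905 + 0.00038019) = 1/1.3894 = 0.7197; α₂ = α₁·K2/[H⁺] = 0.0002736
α₁ + 2α₂ = 0.7203
CA = 0.7203 × 1.23 = 0.886 mmol/L

CA = 0.886 mmol/L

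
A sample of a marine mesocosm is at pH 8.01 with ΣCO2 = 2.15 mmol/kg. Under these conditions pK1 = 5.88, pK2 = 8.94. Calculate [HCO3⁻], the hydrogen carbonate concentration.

α₁ = 1 / (1 + [H⁺]/K1 + K2/[H⁺]) = 1 / (1 + 10^-2.13 + 10^-0.93)
   = 1 / (1 + 0.0074131 + 0.11749) = 1/1.1249 = 0.8890
[HCO3⁻] = α₁ × DIC = 0.8890 × 2.15 = 1.91 mmol/kg

[HCO3⁻] = 1.91 mmol/kg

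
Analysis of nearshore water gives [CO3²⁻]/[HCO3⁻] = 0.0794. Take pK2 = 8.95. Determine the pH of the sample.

pH = 7.85

From K2 = [H⁺][CO3²⁻]/[HCO3⁻]:  pH = pK2 + log₁₀([CO3²⁻]/[HCO3⁻])
log₁₀(0.0794) = -1.100
pH = 8.95 + (-1.100) = 7.85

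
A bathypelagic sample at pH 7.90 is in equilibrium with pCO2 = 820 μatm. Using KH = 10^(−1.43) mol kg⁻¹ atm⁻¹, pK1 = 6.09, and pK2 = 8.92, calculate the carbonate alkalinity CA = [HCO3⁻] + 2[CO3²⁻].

CA = 2.34 mmol/kg

[CO2*] = KH · pCO2 = 10^(−1.43) × 820×10^-6 = 3.047×10^-5 mol/kg
α₀ = 1/(1 + K1/[H⁺] + K1K2/[H⁺]²) = 1/(1 + 10^+1.81 + 10^+0.79) = 0.01394
DIC = [CO2*]/α₀ = 3.047×10^-5 / 0.01394 = 2.185 mmol/kg
CA = (α₁ + 2α₂)·DIC = (0.9001 + 2×0.08596) × 2.185 = 2.34 mmol/kg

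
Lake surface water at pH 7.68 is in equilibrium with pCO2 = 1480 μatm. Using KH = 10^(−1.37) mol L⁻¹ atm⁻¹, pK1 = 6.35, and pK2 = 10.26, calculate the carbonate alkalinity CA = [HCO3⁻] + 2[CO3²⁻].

[CO2*] = KH · pCO2 = 10^(−1.37) × 1480×10^-6 = 6.313×10^-5 mol/L
α₀ = 1/(1 + K1/[H⁺] + K1K2/[H⁺]²) = 1/(1 + 10^+1.33 + 10^-1.25) = 0.04457
DIC = [CO2*]/α₀ = 6.313×10^-5 / 0.04457 = 1.416 mmol/L
CA = (α₁ + 2α₂)·DIC = (0.9529 + 2×0.002506) × 1.416 = 1.36 mmol/L

CA = 1.36 mmol/L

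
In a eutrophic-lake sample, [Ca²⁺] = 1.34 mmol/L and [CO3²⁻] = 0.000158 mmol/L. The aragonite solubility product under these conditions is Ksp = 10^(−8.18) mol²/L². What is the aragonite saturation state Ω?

Ω = 0.0320

Ksp = 10^(−8.18) = 6.607×10^-9
Ω = [Ca²⁺][CO3²⁻]/Ksp = (1.34×10^-3)(0.000158×10^-3) / 6.607×10^-9 = 0.0320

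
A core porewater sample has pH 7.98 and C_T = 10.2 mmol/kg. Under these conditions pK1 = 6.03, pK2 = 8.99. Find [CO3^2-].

α₂ = 1 / (1 + [H⁺]/K2 + [H⁺]²/(K1K2)) = 1 / (1 + 10^+1.01 + 10^-0.94)
   = 1 / (1 + 10.233 + 0.11482) = 1/11.348 = 0.08812
[CO3²⁻] = α₂ × DIC = 0.08812 × 10.2 = 0.899 mmol/kg

[CO3²⁻] = 0.899 mmol/kg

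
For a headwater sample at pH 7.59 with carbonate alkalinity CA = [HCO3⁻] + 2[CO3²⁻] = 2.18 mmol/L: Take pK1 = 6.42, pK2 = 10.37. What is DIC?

CA = [HCO3⁻] + 2[CO3²⁻] = (α₁ + 2α₂)·DIC
At pH 7.59: [H⁺]/K1 = 10^-1.17 = 0.067608, K2/[H⁺] = 10^-2.78 = 0.0016596
α₁ = 1/(1 + 0.067608 + 0.0016596) = 1/1.0693 = 0.9352; α₂ = α₁·K2/[H⁺] = 0.001552
α₁ + 2α₂ = 0.9383
DIC = CA / (α₁ + 2α₂) = 2.18 / 0.9383 = 2.32 mmol/L

DIC = 2.32 mmol/L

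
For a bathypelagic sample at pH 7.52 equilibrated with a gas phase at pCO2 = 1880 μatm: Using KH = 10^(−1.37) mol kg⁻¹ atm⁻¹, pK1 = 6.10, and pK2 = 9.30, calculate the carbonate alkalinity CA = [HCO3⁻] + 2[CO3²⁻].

[CO2*] = KH · pCO2 = 10^(−1.37) × 1880×10^-6 = 8.020×10^-5 mol/kg
α₀ = 1/(1 + K1/[H⁺] + K1K2/[H⁺]²) = 1/(1 + 10^+1.42 + 10^-0.36) = 0.03605
DIC = [CO2*]/α₀ = 8.020×10^-5 / 0.03605 = 2.225 mmol/kg
CA = (α₁ + 2α₂)·DIC = (0.9482 + 2×0.01574) × 2.225 = 2.18 mmol/kg

CA = 2.18 mmol/kg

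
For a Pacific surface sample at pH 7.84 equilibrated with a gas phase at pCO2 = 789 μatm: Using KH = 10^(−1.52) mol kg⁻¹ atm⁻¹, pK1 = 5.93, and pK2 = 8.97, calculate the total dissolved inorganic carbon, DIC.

[CO2*] = KH · pCO2 = 10^(−1.52) × 789×10^-6 = 2.383×10^-5 mol/kg
α₀ = 1/(1 + K1/[H⁺] + K1K2/[H⁺]²) = 1/(1 + 10^+1.91 + 10^+0.78) = 0.01132
DIC = [CO2*]/α₀ = 2.383×10^-5 / 0.01132 = 2.10 mmol/kg

DIC = 2.10 mmol/kg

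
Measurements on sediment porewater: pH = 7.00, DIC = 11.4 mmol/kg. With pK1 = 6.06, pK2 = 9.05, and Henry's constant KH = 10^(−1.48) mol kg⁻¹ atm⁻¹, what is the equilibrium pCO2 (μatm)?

α₀ = 1 / (1 + K1/[H⁺] + K1K2/[H⁺]²) = 1 / (1 + 10^+0.94 + 10^-1.11)
   = 1 / (1 + 8.7096 + 0.077625) = 1/9.7873 = 0.1022
[CO2*] = α₀ × DIC = 0.1022 × 11.4 = 1.165 mmol/kg
pCO2 = [CO2*]/KH = 1.165×10^-3 / 3.311×10^-2 = 3.52×10^4 μatm

pCO2 = 3.52×10^4 μatm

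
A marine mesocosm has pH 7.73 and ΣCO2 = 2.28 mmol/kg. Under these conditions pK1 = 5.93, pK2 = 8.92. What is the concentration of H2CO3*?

α₀ = 1 / (1 + K1/[H⁺] + K1K2/[H⁺]²) = 1 / (1 + 10^+1.80 + 10^+0.61)
   = 1 / (1 + 63.096 + 4.0738) = 1/68.170 = 0.01467
[CO2*] = α₀ × DIC = 0.01467 × 2.28 = 0.0334 mmol/kg

[CO2*] = 0.0334 mmol/kg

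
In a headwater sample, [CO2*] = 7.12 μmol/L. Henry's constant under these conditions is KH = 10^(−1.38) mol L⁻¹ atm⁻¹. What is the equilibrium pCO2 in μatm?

KH = 10^(−1.38) = 4.169×10^-2 mol L⁻¹ atm⁻¹
pCO2 = [CO2*]/KH = 7.12×10^-6 / 4.169×10^-2 = 1.71×10^-4 atm = 171 μatm

pCO2 = 171 μatm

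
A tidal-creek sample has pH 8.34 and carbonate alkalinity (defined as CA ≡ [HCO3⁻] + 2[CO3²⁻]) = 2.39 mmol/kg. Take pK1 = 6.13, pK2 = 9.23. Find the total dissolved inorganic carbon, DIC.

CA = [HCO3⁻] + 2[CO3²⁻] = (α₁ + 2α₂)·DIC
At pH 8.34: [H⁺]/K1 = 10^-2.21 = 0.0061660, K2/[H⁺] = 10^-0.89 = 0.12882
α₁ = 1/(1 + 0.0061660 + 0.12882) = 1/1.1350 = 0.8811; α₂ = α₁·K2/[H⁺] = 0.1135
α₁ + 2α₂ = 1.1081
DIC = CA / (α₁ + 2α₂) = 2.39 / 1.1081 = 2.16 mmol/kg

DIC = 2.16 mmol/kg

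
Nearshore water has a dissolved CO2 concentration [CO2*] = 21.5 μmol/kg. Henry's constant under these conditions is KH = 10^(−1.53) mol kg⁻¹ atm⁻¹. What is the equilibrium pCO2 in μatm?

KH = 10^(−1.53) = 2.951×10^-2 mol kg⁻¹ atm⁻¹
pCO2 = [CO2*]/KH = 21.5×10^-6 / 2.951×10^-2 = 7.29×10^-4 atm = 729 μatm

pCO2 = 729 μatm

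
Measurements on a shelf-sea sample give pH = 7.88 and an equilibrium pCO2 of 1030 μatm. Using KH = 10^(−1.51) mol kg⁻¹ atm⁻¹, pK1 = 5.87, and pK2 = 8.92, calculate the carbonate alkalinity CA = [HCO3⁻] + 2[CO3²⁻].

CA = 3.85 mmol/kg

[CO2*] = KH · pCO2 = 10^(−1.51) × 1030×10^-6 = 3.183×10^-5 mol/kg
α₀ = 1/(1 + K1/[H⁺] + K1K2/[H⁺]²) = 1/(1 + 10^+2.01 + 10^+0.97) = 0.008876
DIC = [CO2*]/α₀ = 3.183×10^-5 / 0.008876 = 3.586 mmol/kg
CA = (α₁ + 2α₂)·DIC = (0.9083 + 2×0.08284) × 3.586 = 3.85 mmol/kg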